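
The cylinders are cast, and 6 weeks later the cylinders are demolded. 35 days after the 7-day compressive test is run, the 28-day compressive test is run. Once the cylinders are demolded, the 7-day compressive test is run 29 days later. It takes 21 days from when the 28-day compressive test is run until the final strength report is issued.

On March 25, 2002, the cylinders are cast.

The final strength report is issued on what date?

The cylinders are cast: Mar 25, 2002.
The cylinders are demolded: Mar 25, 2002 + 6 weeks = May 6, 2002.
The 7-day compressive test is run: May 6, 2002 + 29 days = Jun 4, 2002.
The 28-day compressive test is run: Jun 4, 2002 + 35 days = Jul 9, 2002.
The final strength report is issued: Jul 9, 2002 + 21 days = Jul 30, 2002.

July 30, 2002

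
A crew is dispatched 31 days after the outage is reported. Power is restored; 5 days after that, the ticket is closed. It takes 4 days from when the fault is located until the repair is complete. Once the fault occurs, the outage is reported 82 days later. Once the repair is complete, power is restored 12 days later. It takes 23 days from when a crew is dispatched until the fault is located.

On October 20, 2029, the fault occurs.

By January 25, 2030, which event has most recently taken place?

The outage is reported

The fault occurs: Oct 20, 2029.
The outage is reported: Oct 20, 2029 + 82 days = Jan 10, 2030.
A crew is dispatched: Jan 10, 2030 + 31 days = Feb 10, 2030.
The fault is located: Feb 10, 2030 + 23 days = Mar 5, 2030.
The repair is complete: Mar 5, 2030 + 4 days = Mar 9, 2030.
Power is restored: Mar 9, 2030 + 12 days = Mar 21, 2030.
The ticket is closed: Mar 21, 2030 + 5 days = Mar 26, 2030.
Jan 25, 2030 falls between when the outage is reported (Jan 10, 2030) and when a crew is dispatched (Feb 10, 2030).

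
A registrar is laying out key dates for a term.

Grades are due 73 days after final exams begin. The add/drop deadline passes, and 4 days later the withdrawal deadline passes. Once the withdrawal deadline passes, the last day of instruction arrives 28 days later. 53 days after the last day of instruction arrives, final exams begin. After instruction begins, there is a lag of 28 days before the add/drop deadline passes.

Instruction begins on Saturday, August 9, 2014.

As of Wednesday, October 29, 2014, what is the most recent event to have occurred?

Instruction begins: Aug 9, 2014.
The add/drop deadline passes: Aug 9, 2014 + 28 days = Sep 6, 2014.
The withdrawal deadline passes: Sep 6, 2014 + 4 days = Sep 10, 2014.
The last day of instruction arrives: Sep 10, 2014 + 28 days = Oct 8, 2014.
Final exams begin: Oct 8, 2014 + 53 days = Nov 30, 2014.
Grades are due: Nov 30, 2014 + 73 days = Feb 11, 2015.
Oct 29, 2014 falls between when the last day of instruction arrives (Oct 8, 2014) and when final exams begin (Nov 30, 2014).

The last day of instruction arrives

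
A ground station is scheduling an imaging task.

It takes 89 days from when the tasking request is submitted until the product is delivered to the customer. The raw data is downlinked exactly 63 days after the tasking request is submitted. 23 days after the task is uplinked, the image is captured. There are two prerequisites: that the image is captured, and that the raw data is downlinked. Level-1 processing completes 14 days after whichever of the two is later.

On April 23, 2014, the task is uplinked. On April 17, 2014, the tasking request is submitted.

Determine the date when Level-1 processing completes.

July 3, 2014

The task is uplinked: Apr 23, 2014.
The image is captured: Apr 23, 2014 + 23 days = May 16, 2014.
The tasking request is submitted: Apr 17, 2014.
The raw data is downlinked: Apr 17, 2014 + 63 days = Jun 19, 2014.
Both prerequisites met — the image is captured (May 16, 2014), the raw data is downlinked (Jun 19, 2014); the later is Jun 19, 2014.
Level-1 processing completes: Jun 19, 2014 + 14 days = Jul 3, 2014.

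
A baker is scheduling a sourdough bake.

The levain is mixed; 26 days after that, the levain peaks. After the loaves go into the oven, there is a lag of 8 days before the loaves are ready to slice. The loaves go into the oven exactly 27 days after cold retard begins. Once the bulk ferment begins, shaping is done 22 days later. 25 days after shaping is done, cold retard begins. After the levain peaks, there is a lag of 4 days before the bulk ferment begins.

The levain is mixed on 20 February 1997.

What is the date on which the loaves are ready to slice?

The levain is mixed: Feb 20, 1997.
The levain peaks: Feb 20, 1997 + 26 days = Mar 18, 1997.
The bulk ferment begins: Mar 18, 1997 + 4 days = Mar 22, 1997.
Shaping is done: Mar 22, 1997 + 22 days = Apr 13, 1997.
Cold retard begins: Apr 13, 1997 + 25 days = May 8, 1997.
The loaves go into the oven: May 8, 1997 + 27 days = Jun 4, 1997.
The loaves are ready to slice: Jun 4, 1997 + 8 days = Jun 12, 1997.

12 June 1997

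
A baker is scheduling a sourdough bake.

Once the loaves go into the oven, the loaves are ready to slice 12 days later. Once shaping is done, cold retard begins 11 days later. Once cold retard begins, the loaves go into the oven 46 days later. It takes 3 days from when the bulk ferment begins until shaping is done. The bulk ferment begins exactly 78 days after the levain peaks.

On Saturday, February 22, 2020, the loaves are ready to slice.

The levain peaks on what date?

Wednesday, September 25, 2019

The loaves are ready to slice: Feb 22, 2020.
The loaves go into the oven: Feb 22, 2020 − 12 days = Feb 10, 2020.
Cold retard begins: Feb 10, 2020 − 46 days = Dec 26, 2019.
Shaping is done: Dec 26, 2019 − 11 days = Dec 15, 2019.
The bulk ferment begins: Dec 15, 2019 − 3 days = Dec 12, 2019.
The levain peaks: Dec 12, 2019 − 78 days = Sep 25, 2019.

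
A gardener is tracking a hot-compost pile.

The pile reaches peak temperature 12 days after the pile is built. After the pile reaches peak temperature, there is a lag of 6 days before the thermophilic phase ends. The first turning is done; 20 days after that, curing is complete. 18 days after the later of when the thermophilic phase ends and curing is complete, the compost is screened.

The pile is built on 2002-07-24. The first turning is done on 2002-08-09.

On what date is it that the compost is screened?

2002-09-16

The pile is built: Jul 24, 2002.
The pile reaches peak temperature: Jul 24, 2002 + 12 days = Aug 5, 2002.
The thermophilic phase ends: Aug 5, 2002 + 6 days = Aug 11, 2002.
The first turning is done: Aug 9, 2002.
Curing is complete: Aug 9, 2002 + 20 days = Aug 29, 2002.
Both prerequisites met — the thermophilic phase ends (Aug 11, 2002), curing is complete (Aug 29, 2002); the later is Aug 29, 2002.
The compost is screened: Aug 29, 2002 + 18 days = Sep 16, 2002.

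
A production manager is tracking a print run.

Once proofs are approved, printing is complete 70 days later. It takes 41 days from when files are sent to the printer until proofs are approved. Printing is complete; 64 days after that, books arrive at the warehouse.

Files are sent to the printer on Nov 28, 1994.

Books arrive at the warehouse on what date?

May 22, 1995

Files are sent to the printer: Nov 28, 1994.
Proofs are approved: Nov 28, 1994 + 41 days = Jan 8, 1995.
Printing is complete: Jan 8, 1995 + 70 days = Mar 19, 1995.
Books arrive at the warehouse: Mar 19, 1995 + 64 days = May 22, 1995.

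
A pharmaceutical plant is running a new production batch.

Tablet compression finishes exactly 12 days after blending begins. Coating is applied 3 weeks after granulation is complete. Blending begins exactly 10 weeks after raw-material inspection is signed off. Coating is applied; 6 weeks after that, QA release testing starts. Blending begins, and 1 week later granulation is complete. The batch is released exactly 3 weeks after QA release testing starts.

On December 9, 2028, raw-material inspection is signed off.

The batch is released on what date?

May 19, 2029

Raw-material inspection is signed off: Dec 9, 2028.
Blending begins: Dec 9, 2028 + 10 weeks = Feb 17, 2029.
Granulation is complete: Feb 17, 2029 + 1 week = Feb 24, 2029.
Coating is applied: Feb 24, 2029 + 3 weeks = Mar 17, 2029.
QA release testing starts: Mar 17, 2029 + 6 weeks = Apr 28, 2029.
The batch is released: Apr 28, 2029 + 3 weeks = May 19, 2029.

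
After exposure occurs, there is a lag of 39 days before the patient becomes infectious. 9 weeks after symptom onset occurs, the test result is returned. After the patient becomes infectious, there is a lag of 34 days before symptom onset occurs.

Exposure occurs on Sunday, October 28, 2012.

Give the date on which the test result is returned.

Wednesday, March 13, 2013

Exposure occurs: Oct 28, 2012.
The patient becomes infectious: Oct 28, 2012 + 39 days = Dec 6, 2012.
Symptom onset occurs: Dec 6, 2012 + 34 days = Jan 9, 2013.
The test result is returned: Jan 9, 2013 + 9 weeks = Mar 13, 2013.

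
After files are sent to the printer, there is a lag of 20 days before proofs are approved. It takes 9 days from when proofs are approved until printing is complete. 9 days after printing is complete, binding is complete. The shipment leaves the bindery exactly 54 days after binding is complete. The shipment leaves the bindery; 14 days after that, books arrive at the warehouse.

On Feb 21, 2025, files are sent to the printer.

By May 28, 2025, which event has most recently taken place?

Files are sent to the printer: Feb 21, 2025.
Proofs are approved: Feb 21, 2025 + 20 days = Mar 13, 2025.
Printing is complete: Mar 13, 2025 + 9 days = Mar 22, 2025.
Binding is complete: Mar 22, 2025 + 9 days = Mar 31, 2025.
The shipment leaves the bindery: Mar 31, 2025 + 54 days = May 24, 2025.
Books arrive at the warehouse: May 24, 2025 + 14 days = Jun 7, 2025.
May 28, 2025 falls between when the shipment leaves the bindery (May 24, 2025) and when books arrive at the warehouse (Jun 7, 2025).

The shipment leaves the bindery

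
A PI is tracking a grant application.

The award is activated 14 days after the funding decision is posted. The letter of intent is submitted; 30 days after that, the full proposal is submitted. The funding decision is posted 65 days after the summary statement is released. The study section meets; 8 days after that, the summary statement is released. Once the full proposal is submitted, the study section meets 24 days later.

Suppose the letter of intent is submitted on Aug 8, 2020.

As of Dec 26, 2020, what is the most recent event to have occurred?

The letter of intent is submitted: Aug 8, 2020.
The full proposal is submitted: Aug 8, 2020 + 30 days = Sep 7, 2020.
The study section meets: Sep 7, 2020 + 24 days = Oct 1, 2020.
The summary statement is released: Oct 1, 2020 + 8 days = Oct 9, 2020.
The funding decision is posted: Oct 9, 2020 + 65 days = Dec 13, 2020.
The award is activated: Dec 13, 2020 + 14 days = Dec 27, 2020.
Dec 26, 2020 falls between when the funding decision is posted (Dec 13, 2020) and when the award is activated (Dec 27, 2020).

The funding decision is posted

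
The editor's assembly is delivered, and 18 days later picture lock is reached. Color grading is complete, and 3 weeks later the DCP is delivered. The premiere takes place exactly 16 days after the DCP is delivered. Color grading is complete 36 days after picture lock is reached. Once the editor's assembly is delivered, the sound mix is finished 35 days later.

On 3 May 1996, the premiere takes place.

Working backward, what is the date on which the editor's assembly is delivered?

The premiere takes place: May 3, 1996.
The DCP is delivered: May 3, 1996 − 16 days = Apr 17, 1996.
Color grading is complete: Apr 17, 1996 − 3 weeks = Mar 27, 1996.
Picture lock is reached: Mar 27, 1996 − 36 days = Feb 20, 1996.
The editor's assembly is delivered: Feb 20, 1996 − 18 days = Feb 2, 1996.

2 February 1996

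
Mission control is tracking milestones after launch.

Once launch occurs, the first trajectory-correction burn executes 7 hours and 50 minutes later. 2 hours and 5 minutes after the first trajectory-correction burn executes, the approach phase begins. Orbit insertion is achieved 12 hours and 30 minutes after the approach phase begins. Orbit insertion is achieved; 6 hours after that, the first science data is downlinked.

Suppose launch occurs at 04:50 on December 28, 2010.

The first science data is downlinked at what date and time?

09:15 on December 29, 2010

Launch occurs: 04:50 Dec 28, 2010.
The first trajectory-correction burn executes: 04:50 Dec 28, 2010 + 7h50m = 12:40 Dec 28, 2010.
The approach phase begins: 12:40 Dec 28, 2010 + 2h05m = 14:45 Dec 28, 2010.
Orbit insertion is achieved: 14:45 Dec 28, 2010 + 12h30m = 03:15 Dec 29, 2010.
The first science data is downlinked: 03:15 Dec 29, 2010 + 6h = 09:15 Dec 29, 2010.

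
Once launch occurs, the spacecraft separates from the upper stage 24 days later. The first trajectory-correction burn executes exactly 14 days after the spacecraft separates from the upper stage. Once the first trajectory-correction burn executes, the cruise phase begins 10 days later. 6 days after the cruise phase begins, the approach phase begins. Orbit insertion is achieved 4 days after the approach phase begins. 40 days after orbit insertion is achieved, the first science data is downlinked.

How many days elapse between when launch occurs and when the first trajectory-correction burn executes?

38 days

Causal path: launch occurs → the spacecraft separates from the upper stage → the first trajectory-correction burn executes.
Total delay along the path: 24 + 14 = 38 days.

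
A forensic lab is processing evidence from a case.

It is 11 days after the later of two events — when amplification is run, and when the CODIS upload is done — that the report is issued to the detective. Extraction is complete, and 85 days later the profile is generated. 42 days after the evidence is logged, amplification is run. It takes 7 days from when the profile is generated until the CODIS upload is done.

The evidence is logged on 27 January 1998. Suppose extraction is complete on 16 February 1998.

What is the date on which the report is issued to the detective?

The evidence is logged: Jan 27, 1998.
Amplification is run: Jan 27, 1998 + 42 days = Mar 10, 1998.
Extraction is complete: Feb 16, 1998.
The profile is generated: Feb 16, 1998 + 85 days = May 12, 1998.
The CODIS upload is done: May 12, 1998 + 7 days = May 19, 1998.
Both prerequisites met — amplification is run (Mar 10, 1998), the CODIS upload is done (May 19, 1998); the later is May 19, 1998.
The report is issued to the detective: May 19, 1998 + 11 days = May 30, 1998.

30 May 1998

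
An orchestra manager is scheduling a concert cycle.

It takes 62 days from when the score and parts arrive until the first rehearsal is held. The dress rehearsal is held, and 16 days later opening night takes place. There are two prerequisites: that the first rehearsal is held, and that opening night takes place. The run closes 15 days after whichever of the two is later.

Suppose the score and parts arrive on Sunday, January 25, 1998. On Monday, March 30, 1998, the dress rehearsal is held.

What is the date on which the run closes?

The score and parts arrive: Jan 25, 1998.
The first rehearsal is held: Jan 25, 1998 + 62 days = Mar 28, 1998.
The dress rehearsal is held: Mar 30, 1998.
Opening night takes place: Mar 30, 1998 + 16 days = Apr 15, 1998.
Both prerequisites met — the first rehearsal is held (Mar 28, 1998), opening night takes place (Apr 15, 1998); the later is Apr 15, 1998.
The run closes: Apr 15, 1998 + 15 days = Apr 30, 1998.

Thursday, April 30, 1998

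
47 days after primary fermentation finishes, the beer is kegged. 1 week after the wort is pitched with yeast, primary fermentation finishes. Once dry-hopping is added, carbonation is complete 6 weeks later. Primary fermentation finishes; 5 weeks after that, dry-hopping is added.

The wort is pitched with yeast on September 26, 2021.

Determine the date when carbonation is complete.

December 19, 2021

The wort is pitched with yeast: Sep 26, 2021.
Primary fermentation finishes: Sep 26, 2021 + 1 week = Oct 3, 2021.
Dry-hopping is added: Oct 3, 2021 + 5 weeks = Nov 7, 2021.
Carbonation is complete: Nov 7, 2021 + 6 weeks = Dec 19, 2021.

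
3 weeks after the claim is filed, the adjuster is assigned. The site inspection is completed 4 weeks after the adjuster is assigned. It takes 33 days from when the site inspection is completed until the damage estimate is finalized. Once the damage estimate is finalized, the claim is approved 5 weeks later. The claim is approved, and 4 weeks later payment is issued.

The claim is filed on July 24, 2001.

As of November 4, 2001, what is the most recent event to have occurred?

The claim is filed: Jul 24, 2001.
The adjuster is assigned: Jul 24, 2001 + 3 weeks = Aug 14, 2001.
The site inspection is completed: Aug 14, 2001 + 4 weeks = Sep 11, 2001.
The damage estimate is finalized: Sep 11, 2001 + 33 days = Oct 14, 2001.
The claim is approved: Oct 14, 2001 + 5 weeks = Nov 18, 2001.
Payment is issued: Nov 18, 2001 + 4 weeks = Dec 16, 2001.
Nov 4, 2001 falls between when the damage estimate is finalized (Oct 14, 2001) and when the claim is approved (Nov 18, 2001).

The damage estimate is finalized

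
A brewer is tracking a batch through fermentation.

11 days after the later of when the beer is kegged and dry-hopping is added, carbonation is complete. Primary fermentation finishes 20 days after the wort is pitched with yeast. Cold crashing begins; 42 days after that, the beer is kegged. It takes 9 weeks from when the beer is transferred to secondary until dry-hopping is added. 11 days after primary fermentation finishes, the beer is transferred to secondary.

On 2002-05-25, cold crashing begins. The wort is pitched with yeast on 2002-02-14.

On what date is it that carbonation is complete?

Cold crashing begins: May 25, 2002.
The beer is kegged: May 25, 2002 + 42 days = Jul 6, 2002.
The wort is pitched with yeast: Feb 14, 2002.
Primary fermentation finishes: Feb 14, 2002 + 20 days = Mar 6, 2002.
The beer is transferred to secondary: Mar 6, 2002 + 11 days = Mar 17, 2002.
Dry-hopping is added: Mar 17, 2002 + 9 weeks = May 19, 2002.
Both prerequisites met — the beer is kegged (Jul 6, 2002), dry-hopping is added (May 19, 2002); the later is Jul 6, 2002.
Carbonation is complete: Jul 6, 2002 + 11 days = Jul 17, 2002.

2002-07-17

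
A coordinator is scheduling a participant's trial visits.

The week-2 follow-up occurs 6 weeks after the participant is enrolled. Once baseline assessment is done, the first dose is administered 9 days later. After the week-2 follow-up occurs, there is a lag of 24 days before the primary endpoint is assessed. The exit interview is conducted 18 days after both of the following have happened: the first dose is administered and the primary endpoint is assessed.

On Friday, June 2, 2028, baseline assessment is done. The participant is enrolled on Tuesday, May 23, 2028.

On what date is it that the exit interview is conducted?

Tuesday, August 15, 2028

Baseline assessment is done: Jun 2, 2028.
The first dose is administered: Jun 2, 2028 + 9 days = Jun 11, 2028.
The participant is enrolled: May 23, 2028.
The week-2 follow-up occurs: May 23, 2028 + 6 weeks = Jul 4, 2028.
The primary endpoint is assessed: Jul 4, 2028 + 24 days = Jul 28, 2028.
Both prerequisites met — the first dose is administered (Jun 11, 2028), the primary endpoint is assessed (Jul 28, 2028); the later is Jul 28, 2028.
The exit interview is conducted: Jul 28, 2028 + 18 days = Aug 15, 2028.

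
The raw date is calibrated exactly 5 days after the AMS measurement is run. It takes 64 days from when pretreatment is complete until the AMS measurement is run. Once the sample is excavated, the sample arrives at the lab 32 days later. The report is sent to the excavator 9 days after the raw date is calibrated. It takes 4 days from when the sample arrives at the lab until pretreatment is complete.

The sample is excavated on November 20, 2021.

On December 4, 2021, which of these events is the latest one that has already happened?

The sample is excavated: Nov 20, 2021.
The sample arrives at the lab: Nov 20, 2021 + 32 days = Dec 22, 2021.
Pretreatment is complete: Dec 22, 2021 + 4 days = Dec 26, 2021.
The AMS measurement is run: Dec 26, 2021 + 64 days = Feb 28, 2022.
The raw date is calibrated: Feb 28, 2022 + 5 days = Mar 5, 2022.
The report is sent to the excavator: Mar 5, 2022 + 9 days = Mar 14, 2022.
Dec 4, 2021 falls between when the sample is excavated (Nov 20, 2021) and when the sample arrives at the lab (Dec 22, 2021).

The sample is excavated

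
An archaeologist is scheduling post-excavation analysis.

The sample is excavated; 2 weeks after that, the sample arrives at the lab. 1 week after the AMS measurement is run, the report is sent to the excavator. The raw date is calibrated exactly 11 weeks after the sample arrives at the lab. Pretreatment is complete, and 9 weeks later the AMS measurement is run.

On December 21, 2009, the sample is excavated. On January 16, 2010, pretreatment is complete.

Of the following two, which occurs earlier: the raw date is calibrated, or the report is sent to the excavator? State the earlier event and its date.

The raw date is calibrated — March 22, 2010

The sample is excavated: Dec 21, 2009.
The sample arrives at the lab: Dec 21, 2009 + 2 weeks = Jan 4, 2010.
The raw date is calibrated: Jan 4, 2010 + 11 weeks = Mar 22, 2010.
Pretreatment is complete: Jan 16, 2010.
The AMS measurement is run: Jan 16, 2010 + 9 weeks = Mar 20, 2010.
The report is sent to the excavator: Mar 20, 2010 + 1 week = Mar 27, 2010.
Comparing: the raw date is calibrated on Mar 22, 2010 vs the report is sent to the excavator on Mar 27, 2010. Earlier: the raw date is calibrated.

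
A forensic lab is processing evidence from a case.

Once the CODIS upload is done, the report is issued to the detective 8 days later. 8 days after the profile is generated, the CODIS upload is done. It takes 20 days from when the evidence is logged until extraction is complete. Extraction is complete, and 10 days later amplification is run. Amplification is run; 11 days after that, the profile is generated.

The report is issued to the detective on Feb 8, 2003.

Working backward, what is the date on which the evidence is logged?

The report is issued to the detective: Feb 8, 2003.
The CODIS upload is done: Feb 8, 2003 − 8 days = Jan 31, 2003.
The profile is generated: Jan 31, 2003 − 8 days = Jan 23, 2003.
Amplification is run: Jan 23, 2003 − 11 days = Jan 12, 2003.
Extraction is complete: Jan 12, 2003 − 10 days = Jan 2, 2003.
The evidence is logged: Jan 2, 2003 − 20 days = Dec 13, 2002.

Dec 13, 2002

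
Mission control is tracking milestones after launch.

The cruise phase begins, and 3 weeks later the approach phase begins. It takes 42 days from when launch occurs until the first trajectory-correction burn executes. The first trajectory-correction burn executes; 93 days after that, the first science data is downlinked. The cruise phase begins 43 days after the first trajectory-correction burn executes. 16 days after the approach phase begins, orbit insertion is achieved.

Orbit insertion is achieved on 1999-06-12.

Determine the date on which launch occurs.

Orbit insertion is achieved: Jun 12, 1999.
The approach phase begins: Jun 12, 1999 − 16 days = May 27, 1999.
The cruise phase begins: May 27, 1999 − 3 weeks = May 6, 1999.
The first trajectory-correction burn executes: May 6, 1999 − 43 days = Mar 24, 1999.
Launch occurs: Mar 24, 1999 − 42 days = Feb 10, 1999.

1999-02-10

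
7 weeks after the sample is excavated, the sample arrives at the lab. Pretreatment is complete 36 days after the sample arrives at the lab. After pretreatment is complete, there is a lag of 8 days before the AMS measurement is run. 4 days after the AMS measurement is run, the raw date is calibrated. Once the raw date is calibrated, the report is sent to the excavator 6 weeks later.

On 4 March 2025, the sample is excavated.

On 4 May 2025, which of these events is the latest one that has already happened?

The sample is excavated: Mar 4, 2025.
The sample arrives at the lab: Mar 4, 2025 + 7 weeks = Apr 22, 2025.
Pretreatment is complete: Apr 22, 2025 + 36 days = May 28, 2025.
The AMS measurement is run: May 28, 2025 + 8 days = Jun 5, 2025.
The raw date is calibrated: Jun 5, 2025 + 4 days = Jun 9, 2025.
The report is sent to the excavator: Jun 9, 2025 + 6 weeks = Jul 21, 2025.
May 4, 2025 falls between when the sample arrives at the lab (Apr 22, 2025) and when pretreatment is complete (May 28, 2025).

The sample arrives at the lab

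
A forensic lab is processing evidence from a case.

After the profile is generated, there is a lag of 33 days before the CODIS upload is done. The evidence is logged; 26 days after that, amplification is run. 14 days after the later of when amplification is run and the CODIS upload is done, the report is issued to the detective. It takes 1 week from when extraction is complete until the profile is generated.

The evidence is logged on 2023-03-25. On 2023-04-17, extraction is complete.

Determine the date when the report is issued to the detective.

2023-06-10

The evidence is logged: Mar 25, 2023.
Amplification is run: Mar 25, 2023 + 26 days = Apr 20, 2023.
Extraction is complete: Apr 17, 2023.
The profile is generated: Apr 17, 2023 + 1 week = Apr 24, 2023.
The CODIS upload is done: Apr 24, 2023 + 33 days = May 27, 2023.
Both prerequisites met — amplification is run (Apr 20, 2023), the CODIS upload is done (May 27, 2023); the later is May 27, 2023.
The report is issued to the detective: May 27, 2023 + 14 days = Jun 10, 2023.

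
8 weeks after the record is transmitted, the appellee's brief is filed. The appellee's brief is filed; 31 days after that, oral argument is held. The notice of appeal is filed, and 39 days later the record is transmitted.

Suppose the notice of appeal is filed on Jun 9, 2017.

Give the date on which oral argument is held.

Oct 13, 2017

The notice of appeal is filed: Jun 9, 2017.
The record is transmitted: Jun 9, 2017 + 39 days = Jul 18, 2017.
The appellee's brief is filed: Jul 18, 2017 + 8 weeks = Sep 12, 2017.
Oral argument is held: Sep 12, 2017 + 31 days = Oct 13, 2017.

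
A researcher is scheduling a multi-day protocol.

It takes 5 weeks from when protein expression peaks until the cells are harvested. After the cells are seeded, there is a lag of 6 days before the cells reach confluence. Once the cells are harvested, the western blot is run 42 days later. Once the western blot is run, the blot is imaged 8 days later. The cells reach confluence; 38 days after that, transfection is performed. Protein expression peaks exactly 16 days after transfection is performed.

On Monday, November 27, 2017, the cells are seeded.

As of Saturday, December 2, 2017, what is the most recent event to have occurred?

The cells are seeded

The cells are seeded: Nov 27, 2017.
The cells reach confluence: Nov 27, 2017 + 6 days = Dec 3, 2017.
Transfection is performed: Dec 3, 2017 + 38 days = Jan 10, 2018.
Protein expression peaks: Jan 10, 2018 + 16 days = Jan 26, 2018.
The cells are harvested: Jan 26, 2018 + 5 weeks = Mar 2, 2018.
The western blot is run: Mar 2, 2018 + 42 days = Apr 13, 2018.
The blot is imaged: Apr 13, 2018 + 8 days = Apr 21, 2018.
Dec 2, 2017 falls between when the cells are seeded (Nov 27, 2017) and when the cells reach confluence (Dec 3, 2017).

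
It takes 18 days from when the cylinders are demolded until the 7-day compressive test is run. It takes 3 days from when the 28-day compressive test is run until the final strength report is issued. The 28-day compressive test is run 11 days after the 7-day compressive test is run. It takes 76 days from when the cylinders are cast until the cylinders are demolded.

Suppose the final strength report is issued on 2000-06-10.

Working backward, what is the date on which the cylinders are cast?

The final strength report is issued: Jun 10, 2000.
The 28-day compressive test is run: Jun 10, 2000 − 3 days = Jun 7, 2000.
The 7-day compressive test is run: Jun 7, 2000 − 11 days = May 27, 2000.
The cylinders are demolded: May 27, 2000 − 18 days = May 9, 2000.
The cylinders are cast: May 9, 2000 − 76 days = Feb 23, 2000.

2000-02-23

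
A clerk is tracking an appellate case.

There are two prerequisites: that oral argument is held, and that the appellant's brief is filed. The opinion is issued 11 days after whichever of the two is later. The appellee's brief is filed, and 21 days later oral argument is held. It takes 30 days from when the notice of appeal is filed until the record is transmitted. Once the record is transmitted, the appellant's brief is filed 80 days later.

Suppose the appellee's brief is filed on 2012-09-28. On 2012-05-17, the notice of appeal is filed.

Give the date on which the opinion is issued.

2012-10-30

The appellee's brief is filed: Sep 28, 2012.
Oral argument is held: Sep 28, 2012 + 21 days = Oct 19, 2012.
The notice of appeal is filed: May 17, 2012.
The record is transmitted: May 17, 2012 + 30 days = Jun 16, 2012.
The appellant's brief is filed: Jun 16, 2012 + 80 days = Sep 4, 2012.
Both prerequisites met — oral argument is held (Oct 19, 2012), the appellant's brief is filed (Sep 4, 2012); the later is Oct 19, 2012.
The opinion is issued: Oct 19, 2012 + 11 days = Oct 30, 2012.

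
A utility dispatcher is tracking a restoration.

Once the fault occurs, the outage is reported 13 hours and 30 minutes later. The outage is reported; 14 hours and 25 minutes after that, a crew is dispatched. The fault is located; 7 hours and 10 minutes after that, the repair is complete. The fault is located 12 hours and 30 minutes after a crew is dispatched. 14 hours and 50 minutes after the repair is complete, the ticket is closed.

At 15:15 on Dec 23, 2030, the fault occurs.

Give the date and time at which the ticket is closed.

05:40 on Dec 26, 2030

The fault occurs: 15:15 Dec 23, 2030.
The outage is reported: 15:15 Dec 23, 2030 + 13h30m = 04:45 Dec 24, 2030.
A crew is dispatched: 04:45 Dec 24, 2030 + 14h25m = 19:10 Dec 24, 2030.
The fault is located: 19:10 Dec 24, 2030 + 12h30m = 07:40 Dec 25, 2030.
The repair is complete: 07:40 Dec 25, 2030 + 7h10m = 14:50 Dec 25, 2030.
The ticket is closed: 14:50 Dec 25, 2030 + 14h50m = 05:40 Dec 26, 2030.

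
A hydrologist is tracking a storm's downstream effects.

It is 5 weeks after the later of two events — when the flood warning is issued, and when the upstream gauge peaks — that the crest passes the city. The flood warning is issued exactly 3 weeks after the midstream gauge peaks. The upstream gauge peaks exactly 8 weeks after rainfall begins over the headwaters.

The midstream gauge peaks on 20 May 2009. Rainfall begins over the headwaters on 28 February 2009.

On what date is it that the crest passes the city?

15 July 2009

The midstream gauge peaks: May 20, 2009.
The flood warning is issued: May 20, 2009 + 3 weeks = Jun 10, 2009.
Rainfall begins over the headwaters: Feb 28, 2009.
The upstream gauge peaks: Feb 28, 2009 + 8 weeks = Apr 25, 2009.
Both prerequisites met — the flood warning is issued (Jun 10, 2009), the upstream gauge peaks (Apr 25, 2009); the later is Jun 10, 2009.
The crest passes the city: Jun 10, 2009 + 5 weeks = Jul 15, 2009.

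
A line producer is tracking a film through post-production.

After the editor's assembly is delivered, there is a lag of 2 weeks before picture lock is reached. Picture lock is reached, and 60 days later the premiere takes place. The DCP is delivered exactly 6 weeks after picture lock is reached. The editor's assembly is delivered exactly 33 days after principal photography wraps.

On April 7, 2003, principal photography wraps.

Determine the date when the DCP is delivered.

Principal photography wraps: Apr 7, 2003.
The editor's assembly is delivered: Apr 7, 2003 + 33 days = May 10, 2003.
Picture lock is reached: May 10, 2003 + 2 weeks = May 24, 2003.
The DCP is delivered: May 24, 2003 + 6 weeks = Jul 5, 2003.

July 5, 2003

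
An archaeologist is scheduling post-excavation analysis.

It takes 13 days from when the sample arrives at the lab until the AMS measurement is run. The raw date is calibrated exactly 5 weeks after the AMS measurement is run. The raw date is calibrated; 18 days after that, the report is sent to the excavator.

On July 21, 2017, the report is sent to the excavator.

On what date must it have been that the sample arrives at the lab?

The report is sent to the excavator: Jul 21, 2017.
The raw date is calibrated: Jul 21, 2017 − 18 days = Jul 3, 2017.
The AMS measurement is run: Jul 3, 2017 − 5 weeks = May 29, 2017.
The sample arrives at the lab: May 29, 2017 − 13 days = May 16, 2017.

May 16, 2017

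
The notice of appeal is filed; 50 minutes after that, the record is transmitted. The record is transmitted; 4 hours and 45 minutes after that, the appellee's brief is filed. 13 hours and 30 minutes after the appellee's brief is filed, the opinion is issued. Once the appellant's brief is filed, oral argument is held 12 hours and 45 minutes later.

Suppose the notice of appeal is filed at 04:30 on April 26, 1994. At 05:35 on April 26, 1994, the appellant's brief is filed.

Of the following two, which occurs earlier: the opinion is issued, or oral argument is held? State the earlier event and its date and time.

The notice of appeal is filed: 04:30 Apr 26, 1994.
The record is transmitted: 04:30 Apr 26, 1994 + 50m = 05:20 Apr 26, 1994.
The appellee's brief is filed: 05:20 Apr 26, 1994 + 4h45m = 10:05 Apr 26, 1994.
The opinion is issued: 10:05 Apr 26, 1994 + 13h30m = 23:35 Apr 26, 1994.
The appellant's brief is filed: 05:35 Apr 26, 1994.
Oral argument is held: 05:35 Apr 26, 1994 + 12h45m = 18:20 Apr 26, 1994.
Comparing: the opinion is issued at 23:35 Apr 26, 1994 vs oral argument is held at 18:20 Apr 26, 1994. Earlier: oral argument is held.

Oral argument is held — 18:20 on April 26, 1994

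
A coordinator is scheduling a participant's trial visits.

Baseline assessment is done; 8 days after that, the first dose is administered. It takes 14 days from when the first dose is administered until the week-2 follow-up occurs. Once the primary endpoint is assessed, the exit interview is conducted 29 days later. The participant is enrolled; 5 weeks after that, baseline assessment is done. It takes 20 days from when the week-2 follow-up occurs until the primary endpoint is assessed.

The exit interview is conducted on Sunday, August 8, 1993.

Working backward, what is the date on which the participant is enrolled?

The exit interview is conducted: Aug 8, 1993.
The primary endpoint is assessed: Aug 8, 1993 − 29 days = Jul 10, 1993.
The week-2 follow-up occurs: Jul 10, 1993 − 20 days = Jun 20, 1993.
The first dose is administered: Jun 20, 1993 − 14 days = Jun 6, 1993.
Baseline assessment is done: Jun 6, 1993 − 8 days = May 29, 1993.
The participant is enrolled: May 29, 1993 − 5 weeks = Apr 24, 1993.

Saturday, April 24, 1993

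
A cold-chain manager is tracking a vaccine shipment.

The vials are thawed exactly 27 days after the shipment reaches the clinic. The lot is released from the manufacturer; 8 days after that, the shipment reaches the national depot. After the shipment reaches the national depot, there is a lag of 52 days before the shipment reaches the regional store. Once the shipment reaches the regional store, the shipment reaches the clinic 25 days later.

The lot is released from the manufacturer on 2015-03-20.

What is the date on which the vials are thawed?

2015-07-10

The lot is released from the manufacturer: Mar 20, 2015.
The shipment reaches the national depot: Mar 20, 2015 + 8 days = Mar 28, 2015.
The shipment reaches the regional store: Mar 28, 2015 + 52 days = May 19, 2015.
The shipment reaches the clinic: May 19, 2015 + 25 days = Jun 13, 2015.
The vials are thawed: Jun 13, 2015 + 27 days = Jul 10, 2015.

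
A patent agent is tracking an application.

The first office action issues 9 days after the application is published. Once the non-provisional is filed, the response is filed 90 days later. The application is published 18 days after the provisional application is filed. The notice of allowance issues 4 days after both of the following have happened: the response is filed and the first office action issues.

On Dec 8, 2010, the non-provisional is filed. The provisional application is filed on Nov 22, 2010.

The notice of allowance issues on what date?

The non-provisional is filed: Dec 8, 2010.
The response is filed: Dec 8, 2010 + 90 days = Mar 8, 2011.
The provisional application is filed: Nov 22, 2010.
The application is published: Nov 22, 2010 + 18 days = Dec 10, 2010.
The first office action issues: Dec 10, 2010 + 9 days = Dec 19, 2010.
Both prerequisites met — the response is filed (Mar 8, 2011), the first office action issues (Dec 19, 2010); the later is Mar 8, 2011.
The notice of allowance issues: Mar 8, 2011 + 4 days = Mar 12, 2011.

Mar 12, 2011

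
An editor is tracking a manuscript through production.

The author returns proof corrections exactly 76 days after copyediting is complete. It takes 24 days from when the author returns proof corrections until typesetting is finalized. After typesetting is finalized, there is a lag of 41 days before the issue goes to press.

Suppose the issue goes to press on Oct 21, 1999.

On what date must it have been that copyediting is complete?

Jun 2, 1999

The issue goes to press: Oct 21, 1999.
Typesetting is finalized: Oct 21, 1999 − 41 days = Sep 10, 1999.
The author returns proof corrections: Sep 10, 1999 − 24 days = Aug 17, 1999.
Copyediting is complete: Aug 17, 1999 − 76 days = Jun 2, 1999.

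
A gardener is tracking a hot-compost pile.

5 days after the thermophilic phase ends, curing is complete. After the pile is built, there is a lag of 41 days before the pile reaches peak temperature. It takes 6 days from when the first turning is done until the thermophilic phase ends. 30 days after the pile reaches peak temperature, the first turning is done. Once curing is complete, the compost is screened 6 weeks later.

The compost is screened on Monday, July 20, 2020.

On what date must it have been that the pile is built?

The compost is screened: Jul 20, 2020.
Curing is complete: Jul 20, 2020 − 6 weeks = Jun 8, 2020.
The thermophilic phase ends: Jun 8, 2020 − 5 days = Jun 3, 2020.
The first turning is done: Jun 3, 2020 − 6 days = May 28, 2020.
The pile reaches peak temperature: May 28, 2020 − 30 days = Apr 28, 2020.
The pile is built: Apr 28, 2020 − 41 days = Mar 18, 2020.

Wednesday, March 18, 2020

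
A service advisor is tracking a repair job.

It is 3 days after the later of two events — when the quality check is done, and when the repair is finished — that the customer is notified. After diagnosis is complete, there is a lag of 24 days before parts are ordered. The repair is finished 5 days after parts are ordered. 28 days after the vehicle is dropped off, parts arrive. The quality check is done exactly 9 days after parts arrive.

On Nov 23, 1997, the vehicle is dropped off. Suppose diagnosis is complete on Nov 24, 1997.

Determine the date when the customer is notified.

Jan 2, 1998

The vehicle is dropped off: Nov 23, 1997.
Parts arrive: Nov 23, 1997 + 28 days = Dec 21, 1997.
The quality check is done: Dec 21, 1997 + 9 days = Dec 30, 1997.
Diagnosis is complete: Nov 24, 1997.
Parts are ordered: Nov 24, 1997 + 24 days = Dec 18, 1997.
The repair is finished: Dec 18, 1997 + 5 days = Dec 23, 1997.
Both prerequisites met — the quality check is done (Dec 30, 1997), the repair is finished (Dec 23, 1997); the later is Dec 30, 1997.
The customer is notified: Dec 30, 1997 + 3 days = Jan 2, 1998.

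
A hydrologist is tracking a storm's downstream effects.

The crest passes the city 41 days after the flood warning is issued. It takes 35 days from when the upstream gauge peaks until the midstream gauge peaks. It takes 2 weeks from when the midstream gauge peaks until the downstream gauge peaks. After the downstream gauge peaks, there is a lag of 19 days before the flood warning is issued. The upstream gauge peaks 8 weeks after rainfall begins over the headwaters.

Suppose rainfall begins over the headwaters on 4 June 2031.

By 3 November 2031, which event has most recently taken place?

Rainfall begins over the headwaters: Jun 4, 2031.
The upstream gauge peaks: Jun 4, 2031 + 8 weeks = Jul 30, 2031.
The midstream gauge peaks: Jul 30, 2031 + 35 days = Sep 3, 2031.
The downstream gauge peaks: Sep 3, 2031 + 2 weeks = Sep 17, 2031.
The flood warning is issued: Sep 17, 2031 + 19 days = Oct 6, 2031.
The crest passes the city: Oct 6, 2031 + 41 days = Nov 16, 2031.
Nov 3, 2031 falls between when the flood warning is issued (Oct 6, 2031) and when the crest passes the city (Nov 16, 2031).

The flood warning is issued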